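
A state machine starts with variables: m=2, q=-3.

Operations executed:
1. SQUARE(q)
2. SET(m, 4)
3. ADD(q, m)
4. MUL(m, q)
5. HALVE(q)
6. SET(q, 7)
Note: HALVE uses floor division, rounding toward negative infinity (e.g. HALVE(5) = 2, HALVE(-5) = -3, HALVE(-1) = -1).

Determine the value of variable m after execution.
m = 52

Tracing execution:
Step 1: SQUARE(q) → m = 2
Step 2: SET(m, 4) → m = 4
Step 3: ADD(q, m) → m = 4
Step 4: MUL(m, q) → m = 52
Step 5: HALVE(q) → m = 52
Step 6: SET(q, 7) → m = 52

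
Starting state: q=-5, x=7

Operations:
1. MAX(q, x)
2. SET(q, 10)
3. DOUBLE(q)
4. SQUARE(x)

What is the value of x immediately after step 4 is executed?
x = 49

Tracing x through execution:
Initial: x = 7
After step 1 (MAX(q, x)): x = 7
After step 2 (SET(q, 10)): x = 7
After step 3 (DOUBLE(q)): x = 7
After step 4 (SQUARE(x)): x = 49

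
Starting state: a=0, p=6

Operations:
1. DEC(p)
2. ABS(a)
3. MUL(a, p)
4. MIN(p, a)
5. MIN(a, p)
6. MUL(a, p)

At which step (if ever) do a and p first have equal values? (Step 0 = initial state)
Step 4

a and p first become equal after step 4.

Comparing values at each step:
Initial: a=0, p=6
After step 1: a=0, p=5
After step 2: a=0, p=5
After step 3: a=0, p=5
After step 4: a=0, p=0 ← equal!
After step 5: a=0, p=0 ← equal!
After step 6: a=0, p=0 ← equal!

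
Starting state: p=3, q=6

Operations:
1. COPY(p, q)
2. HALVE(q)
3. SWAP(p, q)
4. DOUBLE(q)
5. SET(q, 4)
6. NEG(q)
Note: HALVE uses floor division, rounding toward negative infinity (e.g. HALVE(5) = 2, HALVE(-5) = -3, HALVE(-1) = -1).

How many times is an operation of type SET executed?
1

Counting SET operations:
Step 5: SET(q, 4) ← SET
Total: 1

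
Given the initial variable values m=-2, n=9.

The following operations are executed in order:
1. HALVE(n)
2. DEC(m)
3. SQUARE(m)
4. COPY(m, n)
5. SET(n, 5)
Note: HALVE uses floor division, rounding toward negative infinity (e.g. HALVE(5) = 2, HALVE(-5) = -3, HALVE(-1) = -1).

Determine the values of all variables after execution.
{m: 4, n: 5}

Step-by-step execution:
Initial: m=-2, n=9
After step 1 (HALVE(n)): m=-2, n=4
After step 2 (DEC(m)): m=-3, n=4
After step 3 (SQUARE(m)): m=9, n=4
After step 4 (COPY(m, n)): m=4, n=4
After step 5 (SET(n, 5)): m=4, n=5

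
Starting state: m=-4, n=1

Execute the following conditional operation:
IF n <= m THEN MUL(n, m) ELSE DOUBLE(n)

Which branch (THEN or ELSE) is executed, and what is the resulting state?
Branch: ELSE, Final state: m=-4, n=2

Evaluating condition: n <= m
n = 1, m = -4
Condition is False, so ELSE branch executes
After DOUBLE(n): m=-4, n=2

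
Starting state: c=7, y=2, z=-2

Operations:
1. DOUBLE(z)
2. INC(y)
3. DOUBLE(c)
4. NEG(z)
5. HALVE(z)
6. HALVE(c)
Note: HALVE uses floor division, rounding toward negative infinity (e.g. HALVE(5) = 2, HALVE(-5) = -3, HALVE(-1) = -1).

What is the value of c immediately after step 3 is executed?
c = 14

Tracing c through execution:
Initial: c = 7
After step 1 (DOUBLE(z)): c = 7
After step 2 (INC(y)): c = 7
After step 3 (DOUBLE(c)): c = 14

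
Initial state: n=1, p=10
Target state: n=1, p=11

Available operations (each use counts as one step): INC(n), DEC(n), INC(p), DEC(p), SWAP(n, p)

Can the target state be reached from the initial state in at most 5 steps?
Yes

Path (1 step): INC(p)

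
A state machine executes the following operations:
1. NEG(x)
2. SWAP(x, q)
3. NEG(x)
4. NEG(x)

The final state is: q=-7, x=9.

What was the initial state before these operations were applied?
q=9, x=7

Working backwards:
Final state: q=-7, x=9
Before step 4 (NEG(x)): q=-7, x=-9
Before step 3 (NEG(x)): q=-7, x=9
Before step 2 (SWAP(x, q)): q=9, x=-7
Before step 1 (NEG(x)): q=9, x=7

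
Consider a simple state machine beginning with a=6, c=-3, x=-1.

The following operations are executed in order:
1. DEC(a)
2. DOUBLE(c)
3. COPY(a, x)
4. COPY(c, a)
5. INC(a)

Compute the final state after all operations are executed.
{a: 0, c: -1, x: -1}

Step-by-step execution:
Initial: a=6, c=-3, x=-1
After step 1 (DEC(a)): a=5, c=-3, x=-1
After step 2 (DOUBLE(c)): a=5, c=-6, x=-1
After step 3 (COPY(a, x)): a=-1, c=-6, x=-1
After step 4 (COPY(c, a)): a=-1, c=-1, x=-1
After step 5 (INC(a)): a=0, c=-1, x=-1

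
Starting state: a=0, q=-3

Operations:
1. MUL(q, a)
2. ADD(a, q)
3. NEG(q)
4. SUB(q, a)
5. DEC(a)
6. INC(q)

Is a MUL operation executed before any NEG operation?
Yes

First MUL: step 1
First NEG: step 3
Since 1 < 3, MUL comes first.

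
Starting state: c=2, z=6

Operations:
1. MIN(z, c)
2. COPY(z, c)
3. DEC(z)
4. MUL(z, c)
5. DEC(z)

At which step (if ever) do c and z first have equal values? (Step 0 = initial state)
Step 1

c and z first become equal after step 1.

Comparing values at each step:
Initial: c=2, z=6
After step 1: c=2, z=2 ← equal!
After step 2: c=2, z=2 ← equal!
After step 3: c=2, z=1
After step 4: c=2, z=2 ← equal!
After step 5: c=2, z=1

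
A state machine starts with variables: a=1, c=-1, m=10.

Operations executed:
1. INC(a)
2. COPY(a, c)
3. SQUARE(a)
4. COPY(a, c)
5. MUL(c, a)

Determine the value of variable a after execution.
a = -1

Tracing execution:
Step 1: INC(a) → a = 2
Step 2: COPY(a, c) → a = -1
Step 3: SQUARE(a) → a = 1
Step 4: COPY(a, c) → a = -1
Step 5: MUL(c, a) → a = -1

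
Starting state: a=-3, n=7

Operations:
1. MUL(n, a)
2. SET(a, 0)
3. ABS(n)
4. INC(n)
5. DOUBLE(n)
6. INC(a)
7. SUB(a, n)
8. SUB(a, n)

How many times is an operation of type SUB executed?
2

Counting SUB operations:
Step 7: SUB(a, n) ← SUB
Step 8: SUB(a, n) ← SUB
Total: 2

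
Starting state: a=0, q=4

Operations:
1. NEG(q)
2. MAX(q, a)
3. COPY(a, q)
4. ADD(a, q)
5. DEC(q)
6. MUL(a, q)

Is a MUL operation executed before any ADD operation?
No

First MUL: step 6
First ADD: step 4
Since 6 > 4, ADD comes first.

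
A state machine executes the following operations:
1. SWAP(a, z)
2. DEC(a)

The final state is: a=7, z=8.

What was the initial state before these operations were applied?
a=8, z=8

Working backwards:
Final state: a=7, z=8
Before step 2 (DEC(a)): a=8, z=8
Before step 1 (SWAP(a, z)): a=8, z=8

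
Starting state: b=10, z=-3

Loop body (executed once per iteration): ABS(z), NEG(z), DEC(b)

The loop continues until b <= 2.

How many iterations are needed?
8

Tracing iterations:
Initial: b=10, z=-3
After iteration 1: b=9, z=-3
After iteration 2: b=8, z=-3
After iteration 3: b=7, z=-3
After iteration 4: b=6, z=-3
After iteration 5: b=5, z=-3
After iteration 6: b=4, z=-3
After iteration 7: b=3, z=-3
After iteration 8: b=2, z=-3
b <= 2 now holds, so the loop exits after 8 iterations.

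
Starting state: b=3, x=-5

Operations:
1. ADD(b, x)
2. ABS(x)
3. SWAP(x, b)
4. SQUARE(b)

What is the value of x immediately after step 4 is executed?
x = -2

Tracing x through execution:
Initial: x = -5
After step 1 (ADD(b, x)): x = -5
After step 2 (ABS(x)): x = 5
After step 3 (SWAP(x, b)): x = -2
After step 4 (SQUARE(b)): x = -2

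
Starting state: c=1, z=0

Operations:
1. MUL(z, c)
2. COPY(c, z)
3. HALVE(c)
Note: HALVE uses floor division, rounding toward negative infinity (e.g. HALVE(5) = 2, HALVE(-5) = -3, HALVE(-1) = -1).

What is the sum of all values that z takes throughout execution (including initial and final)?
0

Values of z at each step:
Initial: z = 0
After step 1: z = 0
After step 2: z = 0
After step 3: z = 0
Sum = 0 + 0 + 0 + 0 = 0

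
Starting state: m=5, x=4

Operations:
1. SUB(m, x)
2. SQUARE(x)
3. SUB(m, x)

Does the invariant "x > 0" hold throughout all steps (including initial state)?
Yes

The invariant holds at every step.

State at each step:
Initial: m=5, x=4
After step 1: m=1, x=4
After step 2: m=1, x=16
After step 3: m=-15, x=16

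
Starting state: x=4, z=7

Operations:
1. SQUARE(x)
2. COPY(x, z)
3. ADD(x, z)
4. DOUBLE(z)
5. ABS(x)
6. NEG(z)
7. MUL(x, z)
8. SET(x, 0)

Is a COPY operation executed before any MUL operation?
Yes

First COPY: step 2
First MUL: step 7
Since 2 < 7, COPY comes first.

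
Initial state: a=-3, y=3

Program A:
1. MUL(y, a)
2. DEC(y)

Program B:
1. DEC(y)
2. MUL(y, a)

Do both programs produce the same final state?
No

Program A final state: a=-3, y=-10
Program B final state: a=-3, y=-6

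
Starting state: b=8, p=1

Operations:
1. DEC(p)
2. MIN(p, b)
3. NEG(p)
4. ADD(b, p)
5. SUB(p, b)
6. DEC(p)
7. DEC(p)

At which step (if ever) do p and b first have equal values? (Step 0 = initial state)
Never

p and b never become equal during execution.

Comparing values at each step:
Initial: p=1, b=8
After step 1: p=0, b=8
After step 2: p=0, b=8
After step 3: p=0, b=8
After step 4: p=0, b=8
After step 5: p=-8, b=8
After step 6: p=-9, b=8
After step 7: p=-10, b=8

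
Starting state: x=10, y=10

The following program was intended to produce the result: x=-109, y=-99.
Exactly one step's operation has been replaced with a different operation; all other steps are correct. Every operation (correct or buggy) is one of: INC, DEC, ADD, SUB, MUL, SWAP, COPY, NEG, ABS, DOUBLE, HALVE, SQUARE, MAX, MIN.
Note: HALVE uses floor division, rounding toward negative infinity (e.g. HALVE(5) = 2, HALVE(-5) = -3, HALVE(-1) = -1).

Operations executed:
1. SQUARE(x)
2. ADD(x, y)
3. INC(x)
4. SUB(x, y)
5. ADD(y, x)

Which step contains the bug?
Step 2

Trace with buggy code:
Initial: x=10, y=10
After step 1: x=100, y=10
After step 2: x=110, y=10
After step 3: x=111, y=10
After step 4: x=101, y=10
After step 5: x=101, y=111
Actual final x=101, y=111 ≠ expected x=-109, y=-99.
Step 2 is the only position where a single-operation replacement can produce the expected result.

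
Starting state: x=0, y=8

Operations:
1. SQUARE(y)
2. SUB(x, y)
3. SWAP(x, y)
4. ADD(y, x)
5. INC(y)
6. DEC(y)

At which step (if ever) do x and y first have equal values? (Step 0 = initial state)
Never

x and y never become equal during execution.

Comparing values at each step:
Initial: x=0, y=8
After step 1: x=0, y=64
After step 2: x=-64, y=64
After step 3: x=64, y=-64
After step 4: x=64, y=0
After step 5: x=64, y=1
After step 6: x=64, y=0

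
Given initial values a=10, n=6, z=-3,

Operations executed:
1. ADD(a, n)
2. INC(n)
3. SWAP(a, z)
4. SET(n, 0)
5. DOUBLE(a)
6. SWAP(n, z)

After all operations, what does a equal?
a = -6

Tracing execution:
Step 1: ADD(a, n) → a = 16
Step 2: INC(n) → a = 16
Step 3: SWAP(a, z) → a = -3
Step 4: SET(n, 0) → a = -3
Step 5: DOUBLE(a) → a = -6
Step 6: SWAP(n, z) → a = -6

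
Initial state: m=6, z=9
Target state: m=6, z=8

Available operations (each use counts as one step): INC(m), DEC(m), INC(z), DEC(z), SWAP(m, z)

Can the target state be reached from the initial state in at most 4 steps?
Yes

Path (1 step): DEC(z)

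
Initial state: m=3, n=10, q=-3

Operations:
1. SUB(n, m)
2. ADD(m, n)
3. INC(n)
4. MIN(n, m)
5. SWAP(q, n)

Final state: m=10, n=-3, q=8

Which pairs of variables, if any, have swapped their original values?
None

Comparing initial and final values:
m: 3 → 10
q: -3 → 8
n: 10 → -3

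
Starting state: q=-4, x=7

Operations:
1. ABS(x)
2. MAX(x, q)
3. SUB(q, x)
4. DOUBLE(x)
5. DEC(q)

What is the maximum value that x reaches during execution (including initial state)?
14

Values of x at each step:
Initial: x = 7
After step 1: x = 7
After step 2: x = 7
After step 3: x = 7
After step 4: x = 14 ← maximum
After step 5: x = 14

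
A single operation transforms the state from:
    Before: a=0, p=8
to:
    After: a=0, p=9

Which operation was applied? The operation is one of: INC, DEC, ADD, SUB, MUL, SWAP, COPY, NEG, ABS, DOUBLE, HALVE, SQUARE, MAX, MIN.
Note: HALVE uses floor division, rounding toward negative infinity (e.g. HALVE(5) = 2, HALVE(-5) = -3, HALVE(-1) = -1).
INC(p)

Analyzing the change:
Before: a=0, p=8
After: a=0, p=9
Variable p changed from 8 to 9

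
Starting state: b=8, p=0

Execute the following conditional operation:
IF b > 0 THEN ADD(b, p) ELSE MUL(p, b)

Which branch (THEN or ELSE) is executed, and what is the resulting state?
Branch: THEN, Final state: b=8, p=0

Evaluating condition: b > 0
b = 8
Condition is True, so THEN branch executes
After ADD(b, p): b=8, p=0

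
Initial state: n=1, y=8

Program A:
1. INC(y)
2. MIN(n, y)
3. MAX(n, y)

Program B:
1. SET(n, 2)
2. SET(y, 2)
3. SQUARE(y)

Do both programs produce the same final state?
No

Program A final state: n=9, y=9
Program B final state: n=2, y=4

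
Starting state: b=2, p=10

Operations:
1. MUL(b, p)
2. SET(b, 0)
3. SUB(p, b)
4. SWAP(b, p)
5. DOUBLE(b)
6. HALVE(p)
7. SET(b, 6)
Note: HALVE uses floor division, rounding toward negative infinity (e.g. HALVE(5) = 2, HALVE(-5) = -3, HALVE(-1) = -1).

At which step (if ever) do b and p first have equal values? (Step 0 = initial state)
Never

b and p never become equal during execution.

Comparing values at each step:
Initial: b=2, p=10
After step 1: b=20, p=10
After step 2: b=0, p=10
After step 3: b=0, p=10
After step 4: b=10, p=0
After step 5: b=20, p=0
After step 6: b=20, p=0
After step 7: b=6, p=0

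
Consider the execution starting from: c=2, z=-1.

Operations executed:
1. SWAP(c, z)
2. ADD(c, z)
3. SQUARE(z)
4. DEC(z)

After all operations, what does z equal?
z = 3

Tracing execution:
Step 1: SWAP(c, z) → z = 2
Step 2: ADD(c, z) → z = 2
Step 3: SQUARE(z) → z = 4
Step 4: DEC(z) → z = 3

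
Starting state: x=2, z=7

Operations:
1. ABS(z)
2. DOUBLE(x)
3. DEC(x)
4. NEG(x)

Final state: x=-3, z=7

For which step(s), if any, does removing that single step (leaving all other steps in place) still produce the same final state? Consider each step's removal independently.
Step(s) 1

Testing removal of each single step:
Without step 1: final = x=-3, z=7 (same)
Without step 2: final = x=-1, z=7 (different)
Without step 3: final = x=-4, z=7 (different)
Without step 4: final = x=3, z=7 (different)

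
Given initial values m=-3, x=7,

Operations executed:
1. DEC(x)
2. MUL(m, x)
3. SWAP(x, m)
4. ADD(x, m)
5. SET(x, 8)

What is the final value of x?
x = 8

Tracing execution:
Step 1: DEC(x) → x = 6
Step 2: MUL(m, x) → x = 6
Step 3: SWAP(x, m) → x = -18
Step 4: ADD(x, m) → x = -12
Step 5: SET(x, 8) → x = 8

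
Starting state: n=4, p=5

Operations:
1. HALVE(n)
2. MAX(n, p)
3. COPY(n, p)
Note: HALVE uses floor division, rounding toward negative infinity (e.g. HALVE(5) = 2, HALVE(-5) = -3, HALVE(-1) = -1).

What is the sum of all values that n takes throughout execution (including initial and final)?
16

Values of n at each step:
Initial: n = 4
After step 1: n = 2
After step 2: n = 5
After step 3: n = 5
Sum = 4 + 2 + 5 + 5 = 16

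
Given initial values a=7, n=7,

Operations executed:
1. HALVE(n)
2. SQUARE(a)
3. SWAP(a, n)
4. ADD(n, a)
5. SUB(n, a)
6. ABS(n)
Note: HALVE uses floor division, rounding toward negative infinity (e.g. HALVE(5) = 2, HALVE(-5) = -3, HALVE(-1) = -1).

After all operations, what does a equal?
a = 3

Tracing execution:
Step 1: HALVE(n) → a = 7
Step 2: SQUARE(a) → a = 49
Step 3: SWAP(a, n) → a = 3
Step 4: ADD(n, a) → a = 3
Step 5: SUB(n, a) → a = 3
Step 6: ABS(n) → a = 3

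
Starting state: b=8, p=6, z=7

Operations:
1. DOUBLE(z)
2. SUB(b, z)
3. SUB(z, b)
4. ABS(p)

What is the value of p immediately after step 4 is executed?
p = 6

Tracing p through execution:
Initial: p = 6
After step 1 (DOUBLE(z)): p = 6
After step 2 (SUB(b, z)): p = 6
After step 3 (SUB(z, b)): p = 6
After step 4 (ABS(p)): p = 6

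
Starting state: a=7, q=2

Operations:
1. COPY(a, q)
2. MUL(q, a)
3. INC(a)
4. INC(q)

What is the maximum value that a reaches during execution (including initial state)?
7

Values of a at each step:
Initial: a = 7 ← maximum
After step 1: a = 2
After step 2: a = 2
After step 3: a = 3
After step 4: a = 3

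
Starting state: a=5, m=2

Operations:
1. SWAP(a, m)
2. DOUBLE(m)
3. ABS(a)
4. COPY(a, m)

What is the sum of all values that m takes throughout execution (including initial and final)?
37

Values of m at each step:
Initial: m = 2
After step 1: m = 5
After step 2: m = 10
After step 3: m = 10
After step 4: m = 10
Sum = 2 + 5 + 10 + 10 + 10 = 37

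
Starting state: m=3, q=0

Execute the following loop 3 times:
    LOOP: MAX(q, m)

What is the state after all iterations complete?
m=3, q=3

Iteration trace:
Start: m=3, q=0
After iteration 1: m=3, q=3
After iteration 2: m=3, q=3
After iteration 3: m=3, q=3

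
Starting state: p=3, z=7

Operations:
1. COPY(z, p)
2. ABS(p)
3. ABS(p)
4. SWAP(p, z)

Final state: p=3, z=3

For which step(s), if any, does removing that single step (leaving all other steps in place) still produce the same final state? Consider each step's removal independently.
Step(s) 2, 3, 4

Testing removal of each single step:
Without step 1: final = p=7, z=3 (different)
Without step 2: final = p=3, z=3 (same)
Without step 3: final = p=3, z=3 (same)
Without step 4: final = p=3, z=3 (same)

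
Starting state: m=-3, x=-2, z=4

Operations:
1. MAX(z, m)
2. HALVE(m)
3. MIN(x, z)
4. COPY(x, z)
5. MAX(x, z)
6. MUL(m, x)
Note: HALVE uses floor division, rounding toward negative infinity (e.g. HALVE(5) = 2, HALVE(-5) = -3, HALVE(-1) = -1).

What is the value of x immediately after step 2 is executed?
x = -2

Tracing x through execution:
Initial: x = -2
After step 1 (MAX(z, m)): x = -2
After step 2 (HALVE(m)): x = -2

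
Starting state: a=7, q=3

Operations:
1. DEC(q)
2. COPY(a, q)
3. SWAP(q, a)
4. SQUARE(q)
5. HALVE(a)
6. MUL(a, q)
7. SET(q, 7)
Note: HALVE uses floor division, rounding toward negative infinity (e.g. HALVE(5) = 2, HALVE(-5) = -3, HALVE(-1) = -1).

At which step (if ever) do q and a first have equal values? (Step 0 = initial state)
Step 2

q and a first become equal after step 2.

Comparing values at each step:
Initial: q=3, a=7
After step 1: q=2, a=7
After step 2: q=2, a=2 ← equal!
After step 3: q=2, a=2 ← equal!
After step 4: q=4, a=2
After step 5: q=4, a=1
After step 6: q=4, a=4 ← equal!
After step 7: q=7, a=4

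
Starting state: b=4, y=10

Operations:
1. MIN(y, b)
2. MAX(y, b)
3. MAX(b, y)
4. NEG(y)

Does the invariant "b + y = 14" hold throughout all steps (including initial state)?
No, violated after step 1

The invariant is violated after step 1.

State at each step:
Initial: b=4, y=10
After step 1: b=4, y=4
After step 2: b=4, y=4
After step 3: b=4, y=4
After step 4: b=4, y=-4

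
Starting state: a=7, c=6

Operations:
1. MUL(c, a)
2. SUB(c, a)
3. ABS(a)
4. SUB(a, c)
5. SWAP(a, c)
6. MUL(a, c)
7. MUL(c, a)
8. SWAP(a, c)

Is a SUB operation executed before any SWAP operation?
Yes

First SUB: step 2
First SWAP: step 5
Since 2 < 5, SUB comes first.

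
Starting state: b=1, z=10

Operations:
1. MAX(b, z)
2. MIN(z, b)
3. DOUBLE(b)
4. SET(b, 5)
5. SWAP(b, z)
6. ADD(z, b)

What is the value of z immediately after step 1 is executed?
z = 10

Tracing z through execution:
Initial: z = 10
After step 1 (MAX(b, z)): z = 10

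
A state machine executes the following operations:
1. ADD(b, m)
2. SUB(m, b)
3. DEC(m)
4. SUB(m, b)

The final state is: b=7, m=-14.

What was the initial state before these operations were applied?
b=6, m=1

Working backwards:
Final state: b=7, m=-14
Before step 4 (SUB(m, b)): b=7, m=-7
Before step 3 (DEC(m)): b=7, m=-6
Before step 2 (SUB(m, b)): b=7, m=1
Before step 1 (ADD(b, m)): b=6, m=1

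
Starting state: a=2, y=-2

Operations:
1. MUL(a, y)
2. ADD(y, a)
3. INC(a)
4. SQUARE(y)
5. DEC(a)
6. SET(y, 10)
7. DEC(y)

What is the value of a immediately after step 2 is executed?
a = -4

Tracing a through execution:
Initial: a = 2
After step 1 (MUL(a, y)): a = -4
After step 2 (ADD(y, a)): a = -4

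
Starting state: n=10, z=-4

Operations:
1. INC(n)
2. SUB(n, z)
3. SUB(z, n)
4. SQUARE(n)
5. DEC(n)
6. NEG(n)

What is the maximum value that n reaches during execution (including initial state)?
225

Values of n at each step:
Initial: n = 10
After step 1: n = 11
After step 2: n = 15
After step 3: n = 15
After step 4: n = 225 ← maximum
After step 5: n = 224
After step 6: n = -224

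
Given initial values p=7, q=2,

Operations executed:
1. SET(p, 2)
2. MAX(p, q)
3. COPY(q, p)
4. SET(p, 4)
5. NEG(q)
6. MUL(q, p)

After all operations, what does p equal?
p = 4

Tracing execution:
Step 1: SET(p, 2) → p = 2
Step 2: MAX(p, q) → p = 2
Step 3: COPY(q, p) → p = 2
Step 4: SET(p, 4) → p = 4
Step 5: NEG(q) → p = 4
Step 6: MUL(q, p) → p = 4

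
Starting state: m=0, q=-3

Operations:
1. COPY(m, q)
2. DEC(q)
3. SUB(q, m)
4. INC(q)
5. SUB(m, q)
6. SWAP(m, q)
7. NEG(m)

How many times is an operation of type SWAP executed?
1

Counting SWAP operations:
Step 6: SWAP(m, q) ← SWAP
Total: 1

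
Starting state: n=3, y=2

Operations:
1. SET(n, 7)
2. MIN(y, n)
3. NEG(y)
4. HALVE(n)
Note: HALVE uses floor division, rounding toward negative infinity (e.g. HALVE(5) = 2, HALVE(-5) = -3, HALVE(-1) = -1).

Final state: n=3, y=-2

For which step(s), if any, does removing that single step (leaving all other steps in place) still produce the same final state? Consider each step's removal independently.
Step(s) 2

Testing removal of each single step:
Without step 1: final = n=1, y=-2 (different)
Without step 2: final = n=3, y=-2 (same)
Without step 3: final = n=3, y=2 (different)
Without step 4: final = n=7, y=-2 (different)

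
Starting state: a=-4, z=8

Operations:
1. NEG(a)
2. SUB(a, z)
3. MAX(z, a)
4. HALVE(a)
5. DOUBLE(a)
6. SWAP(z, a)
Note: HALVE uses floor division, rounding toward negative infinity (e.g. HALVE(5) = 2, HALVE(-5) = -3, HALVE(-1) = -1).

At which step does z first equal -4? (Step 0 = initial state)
Step 6

Tracing z:
Initial: z = 8
After step 1: z = 8
After step 2: z = 8
After step 3: z = 8
After step 4: z = 8
After step 5: z = 8
After step 6: z = -4 ← first occurrence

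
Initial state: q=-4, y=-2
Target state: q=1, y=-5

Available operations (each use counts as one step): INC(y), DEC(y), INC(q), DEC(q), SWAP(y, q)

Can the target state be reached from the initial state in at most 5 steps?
Yes

Path (5 steps): INC(y) → INC(y) → INC(y) → DEC(q) → SWAP(y, q)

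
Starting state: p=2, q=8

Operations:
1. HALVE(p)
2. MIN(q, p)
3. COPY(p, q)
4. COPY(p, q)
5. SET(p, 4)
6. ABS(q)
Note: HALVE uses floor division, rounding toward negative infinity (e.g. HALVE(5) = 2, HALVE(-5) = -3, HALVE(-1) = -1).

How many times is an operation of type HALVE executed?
1

Counting HALVE operations:
Step 1: HALVE(p) ← HALVE
Total: 1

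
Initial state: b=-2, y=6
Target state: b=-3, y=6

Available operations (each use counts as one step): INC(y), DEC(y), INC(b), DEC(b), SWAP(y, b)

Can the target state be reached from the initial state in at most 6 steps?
Yes

Path (1 step): DEC(b)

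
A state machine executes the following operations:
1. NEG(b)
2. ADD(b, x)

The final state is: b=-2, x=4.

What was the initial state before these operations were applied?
b=6, x=4

Working backwards:
Final state: b=-2, x=4
Before step 2 (ADD(b, x)): b=-6, x=4
Before step 1 (NEG(b)): b=6, x=4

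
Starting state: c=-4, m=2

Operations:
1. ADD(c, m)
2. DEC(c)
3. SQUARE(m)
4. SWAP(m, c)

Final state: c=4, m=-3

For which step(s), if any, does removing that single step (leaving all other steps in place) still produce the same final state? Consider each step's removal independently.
None - removing any single step changes the final result

Testing removal of each single step:
Without step 1: final = c=4, m=-5 (different)
Without step 2: final = c=4, m=-2 (different)
Without step 3: final = c=2, m=-3 (different)
Without step 4: final = c=-3, m=4 (different)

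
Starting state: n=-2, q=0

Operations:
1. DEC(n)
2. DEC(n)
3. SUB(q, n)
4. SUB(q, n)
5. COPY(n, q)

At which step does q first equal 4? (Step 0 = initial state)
Step 3

Tracing q:
Initial: q = 0
After step 1: q = 0
After step 2: q = 0
After step 3: q = 4 ← first occurrence
After step 4: q = 8
After step 5: q = 8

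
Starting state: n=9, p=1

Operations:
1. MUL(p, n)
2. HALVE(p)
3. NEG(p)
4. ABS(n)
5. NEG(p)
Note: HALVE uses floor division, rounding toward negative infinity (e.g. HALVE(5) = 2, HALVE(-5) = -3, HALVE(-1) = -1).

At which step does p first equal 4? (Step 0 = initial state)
Step 2

Tracing p:
Initial: p = 1
After step 1: p = 9
After step 2: p = 4 ← first occurrence
After step 3: p = -4
After step 4: p = -4
After step 5: p = 4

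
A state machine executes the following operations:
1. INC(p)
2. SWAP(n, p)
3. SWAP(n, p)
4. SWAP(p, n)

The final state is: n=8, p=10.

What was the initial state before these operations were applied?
n=10, p=7

Working backwards:
Final state: n=8, p=10
Before step 4 (SWAP(p, n)): n=10, p=8
Before step 3 (SWAP(n, p)): n=8, p=10
Before step 2 (SWAP(n, p)): n=10, p=8
Before step 1 (INC(p)): n=10, p=7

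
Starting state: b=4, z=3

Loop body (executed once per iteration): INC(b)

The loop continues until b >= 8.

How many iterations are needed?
4

Tracing iterations:
Initial: b=4, z=3
After iteration 1: b=5, z=3
After iteration 2: b=6, z=3
After iteration 3: b=7, z=3
After iteration 4: b=8, z=3
b >= 8 now holds, so the loop exits after 4 iterations.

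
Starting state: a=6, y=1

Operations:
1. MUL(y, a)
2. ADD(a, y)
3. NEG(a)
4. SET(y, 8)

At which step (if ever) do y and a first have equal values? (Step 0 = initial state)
Step 1

y and a first become equal after step 1.

Comparing values at each step:
Initial: y=1, a=6
After step 1: y=6, a=6 ← equal!
After step 2: y=6, a=12
After step 3: y=6, a=-12
After step 4: y=8, a=-12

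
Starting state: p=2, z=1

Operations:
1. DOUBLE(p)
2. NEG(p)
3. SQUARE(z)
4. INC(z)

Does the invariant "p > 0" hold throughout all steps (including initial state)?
No, violated after step 2

The invariant is violated after step 2.

State at each step:
Initial: p=2, z=1
After step 1: p=4, z=1
After step 2: p=-4, z=1
After step 3: p=-4, z=1
After step 4: p=-4, z=2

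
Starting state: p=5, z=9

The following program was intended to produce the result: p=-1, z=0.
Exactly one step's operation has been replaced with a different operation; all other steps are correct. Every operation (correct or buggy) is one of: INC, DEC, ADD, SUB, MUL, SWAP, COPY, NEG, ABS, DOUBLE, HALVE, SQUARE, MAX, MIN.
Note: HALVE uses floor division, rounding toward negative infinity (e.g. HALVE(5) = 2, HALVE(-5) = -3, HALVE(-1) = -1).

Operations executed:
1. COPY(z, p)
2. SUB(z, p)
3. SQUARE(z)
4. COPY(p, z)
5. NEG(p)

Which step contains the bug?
Step 5

Trace with buggy code:
Initial: p=5, z=9
After step 1: p=5, z=5
After step 2: p=5, z=0
After step 3: p=5, z=0
After step 4: p=0, z=0
After step 5: p=0, z=0
Actual final p=0, z=0 ≠ expected p=-1, z=0.
Step 5 is the only position where a single-operation replacement can produce the expected result.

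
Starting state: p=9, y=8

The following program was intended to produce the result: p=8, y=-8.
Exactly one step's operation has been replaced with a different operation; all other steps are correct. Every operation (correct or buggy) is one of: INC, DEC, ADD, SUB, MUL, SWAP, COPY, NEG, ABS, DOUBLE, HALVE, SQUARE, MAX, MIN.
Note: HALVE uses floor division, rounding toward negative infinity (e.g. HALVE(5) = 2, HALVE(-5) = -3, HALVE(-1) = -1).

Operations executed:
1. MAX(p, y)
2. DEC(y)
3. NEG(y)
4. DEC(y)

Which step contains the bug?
Step 1

Trace with buggy code:
Initial: p=9, y=8
After step 1: p=9, y=8
After step 2: p=9, y=7
After step 3: p=9, y=-7
After step 4: p=9, y=-8
Actual final p=9, y=-8 ≠ expected p=8, y=-8.
Step 1 is the only position where a single-operation replacement can produce the expected result.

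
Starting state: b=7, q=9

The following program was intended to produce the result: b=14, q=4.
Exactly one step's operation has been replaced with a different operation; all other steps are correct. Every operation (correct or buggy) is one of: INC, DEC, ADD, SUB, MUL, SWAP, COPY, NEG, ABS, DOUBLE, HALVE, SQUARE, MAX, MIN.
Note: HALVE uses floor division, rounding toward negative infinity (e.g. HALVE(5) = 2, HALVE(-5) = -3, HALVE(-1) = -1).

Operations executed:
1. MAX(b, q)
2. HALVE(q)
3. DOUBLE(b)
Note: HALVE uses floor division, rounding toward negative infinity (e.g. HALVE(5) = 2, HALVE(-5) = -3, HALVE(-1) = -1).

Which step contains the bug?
Step 1

Trace with buggy code:
Initial: b=7, q=9
After step 1: b=9, q=9
After step 2: b=9, q=4
After step 3: b=18, q=4
Actual final b=18, q=4 ≠ expected b=14, q=4.
Step 1 is the only position where a single-operation replacement can produce the expected result.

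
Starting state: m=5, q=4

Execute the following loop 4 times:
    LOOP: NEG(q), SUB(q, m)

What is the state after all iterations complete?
m=5, q=4

Iteration trace:
Start: m=5, q=4
After iteration 1: m=5, q=-9
After iteration 2: m=5, q=4
After iteration 3: m=5, q=-9
After iteration 4: m=5, q=4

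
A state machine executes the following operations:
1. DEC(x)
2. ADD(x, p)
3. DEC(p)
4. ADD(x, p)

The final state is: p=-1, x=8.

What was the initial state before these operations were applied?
p=0, x=10

Working backwards:
Final state: p=-1, x=8
Before step 4 (ADD(x, p)): p=-1, x=9
Before step 3 (DEC(p)): p=0, x=9
Before step 2 (ADD(x, p)): p=0, x=9
Before step 1 (DEC(x)): p=0, x=10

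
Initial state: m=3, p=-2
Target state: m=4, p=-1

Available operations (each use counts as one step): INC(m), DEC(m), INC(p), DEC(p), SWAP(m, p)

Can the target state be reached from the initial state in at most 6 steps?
Yes

Path (2 steps): INC(m) → INC(p)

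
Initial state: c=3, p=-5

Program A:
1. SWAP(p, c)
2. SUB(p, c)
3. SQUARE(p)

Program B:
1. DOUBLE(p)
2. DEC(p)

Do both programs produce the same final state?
No

Program A final state: c=-5, p=64
Program B final state: c=3, p=-11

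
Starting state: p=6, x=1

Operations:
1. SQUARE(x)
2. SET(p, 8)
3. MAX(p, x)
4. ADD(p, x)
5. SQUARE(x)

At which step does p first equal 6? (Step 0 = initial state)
Step 0

Tracing p:
Initial: p = 6 ← first occurrence
After step 1: p = 6
After step 2: p = 8
After step 3: p = 8
After step 4: p = 9
After step 5: p = 9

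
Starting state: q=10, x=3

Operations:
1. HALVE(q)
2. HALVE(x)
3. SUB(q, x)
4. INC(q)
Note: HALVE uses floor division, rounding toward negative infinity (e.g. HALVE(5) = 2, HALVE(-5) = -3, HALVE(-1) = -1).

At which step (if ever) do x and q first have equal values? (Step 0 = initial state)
Never

x and q never become equal during execution.

Comparing values at each step:
Initial: x=3, q=10
After step 1: x=3, q=5
After step 2: x=1, q=5
After step 3: x=1, q=4
After step 4: x=1, q=5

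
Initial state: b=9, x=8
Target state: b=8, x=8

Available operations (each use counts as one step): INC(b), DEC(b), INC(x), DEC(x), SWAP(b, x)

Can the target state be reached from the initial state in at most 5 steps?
Yes

Path (1 step): DEC(b)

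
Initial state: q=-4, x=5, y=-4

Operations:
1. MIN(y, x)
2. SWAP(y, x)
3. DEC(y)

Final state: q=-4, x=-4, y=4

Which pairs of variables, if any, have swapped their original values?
None

Comparing initial and final values:
y: -4 → 4
x: 5 → -4
q: -4 → -4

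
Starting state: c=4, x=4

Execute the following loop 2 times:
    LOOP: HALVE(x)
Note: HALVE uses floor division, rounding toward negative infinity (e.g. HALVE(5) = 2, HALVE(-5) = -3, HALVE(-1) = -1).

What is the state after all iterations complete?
c=4, x=1

Iteration trace:
Start: c=4, x=4
After iteration 1: c=4, x=2
After iteration 2: c=4, x=1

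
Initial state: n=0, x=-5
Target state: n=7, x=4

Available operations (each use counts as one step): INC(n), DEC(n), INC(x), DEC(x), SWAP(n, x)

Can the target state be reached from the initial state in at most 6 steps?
No

The target state cannot be reached within 6 steps.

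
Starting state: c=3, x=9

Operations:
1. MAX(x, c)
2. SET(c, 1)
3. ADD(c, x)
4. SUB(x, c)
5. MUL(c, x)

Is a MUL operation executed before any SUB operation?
No

First MUL: step 5
First SUB: step 4
Since 5 > 4, SUB comes first.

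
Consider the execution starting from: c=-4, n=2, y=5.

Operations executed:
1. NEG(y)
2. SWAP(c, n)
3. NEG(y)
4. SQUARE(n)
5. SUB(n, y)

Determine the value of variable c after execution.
c = 2

Tracing execution:
Step 1: NEG(y) → c = -4
Step 2: SWAP(c, n) → c = 2
Step 3: NEG(y) → c = 2
Step 4: SQUARE(n) → c = 2
Step 5: SUB(n, y) → c = 2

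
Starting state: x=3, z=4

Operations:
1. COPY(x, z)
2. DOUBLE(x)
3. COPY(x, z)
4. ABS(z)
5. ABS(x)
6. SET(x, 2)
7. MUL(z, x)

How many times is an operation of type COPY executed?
2

Counting COPY operations:
Step 1: COPY(x, z) ← COPY
Step 3: COPY(x, z) ← COPY
Total: 2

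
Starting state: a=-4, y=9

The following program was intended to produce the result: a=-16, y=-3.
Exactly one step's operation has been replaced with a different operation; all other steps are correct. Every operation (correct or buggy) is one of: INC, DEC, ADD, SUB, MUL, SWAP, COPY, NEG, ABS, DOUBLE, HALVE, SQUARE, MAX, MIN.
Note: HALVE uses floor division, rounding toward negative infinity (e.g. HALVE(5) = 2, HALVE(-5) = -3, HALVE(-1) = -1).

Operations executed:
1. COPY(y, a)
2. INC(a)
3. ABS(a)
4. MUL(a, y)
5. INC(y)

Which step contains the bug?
Step 2

Trace with buggy code:
Initial: a=-4, y=9
After step 1: a=-4, y=-4
After step 2: a=-3, y=-4
After step 3: a=3, y=-4
After step 4: a=-12, y=-4
After step 5: a=-12, y=-3
Actual final a=-12, y=-3 ≠ expected a=-16, y=-3.
Step 2 is the only position where a single-operation replacement can produce the expected result.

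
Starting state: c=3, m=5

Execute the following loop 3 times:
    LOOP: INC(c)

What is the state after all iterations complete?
c=6, m=5

Iteration trace:
Start: c=3, m=5
After iteration 1: c=4, m=5
After iteration 2: c=5, m=5
After iteration 3: c=6, m=5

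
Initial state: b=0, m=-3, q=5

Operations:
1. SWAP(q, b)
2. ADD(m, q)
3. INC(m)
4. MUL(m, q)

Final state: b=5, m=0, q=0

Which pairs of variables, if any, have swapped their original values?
(q, b)

Comparing initial and final values:
q: 5 → 0
m: -3 → 0
b: 0 → 5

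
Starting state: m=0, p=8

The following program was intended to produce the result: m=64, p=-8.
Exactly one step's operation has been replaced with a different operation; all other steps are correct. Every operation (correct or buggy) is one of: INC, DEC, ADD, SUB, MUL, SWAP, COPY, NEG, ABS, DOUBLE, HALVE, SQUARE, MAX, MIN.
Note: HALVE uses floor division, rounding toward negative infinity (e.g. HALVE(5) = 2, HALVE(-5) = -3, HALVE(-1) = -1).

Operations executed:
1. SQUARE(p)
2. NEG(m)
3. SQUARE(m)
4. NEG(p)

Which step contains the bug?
Step 1

Trace with buggy code:
Initial: m=0, p=8
After step 1: m=0, p=64
After step 2: m=0, p=64
After step 3: m=0, p=64
After step 4: m=0, p=-64
Actual final m=0, p=-64 ≠ expected m=64, p=-8.
Step 1 is the only position where a single-operation replacement can produce the expected result.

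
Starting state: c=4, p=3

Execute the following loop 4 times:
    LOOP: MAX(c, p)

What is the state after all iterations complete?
c=4, p=3

Iteration trace:
Start: c=4, p=3
After iteration 1: c=4, p=3
After iteration 2: c=4, p=3
After iteration 3: c=4, p=3
After iteration 4: c=4, p=3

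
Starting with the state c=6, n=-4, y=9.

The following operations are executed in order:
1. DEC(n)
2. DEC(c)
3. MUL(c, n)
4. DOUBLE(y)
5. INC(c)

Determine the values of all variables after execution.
{c: -24, n: -5, y: 18}

Step-by-step execution:
Initial: c=6, n=-4, y=9
After step 1 (DEC(n)): c=6, n=-5, y=9
After step 2 (DEC(c)): c=5, n=-5, y=9
After step 3 (MUL(c, n)): c=-25, n=-5, y=9
After step 4 (DOUBLE(y)): c=-25, n=-5, y=18
After step 5 (INC(c)): c=-24, n=-5, y=18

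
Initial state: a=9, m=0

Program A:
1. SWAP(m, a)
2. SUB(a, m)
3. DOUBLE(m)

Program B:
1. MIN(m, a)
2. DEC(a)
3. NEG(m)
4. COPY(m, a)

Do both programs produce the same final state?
No

Program A final state: a=-9, m=18
Program B final state: a=8, m=8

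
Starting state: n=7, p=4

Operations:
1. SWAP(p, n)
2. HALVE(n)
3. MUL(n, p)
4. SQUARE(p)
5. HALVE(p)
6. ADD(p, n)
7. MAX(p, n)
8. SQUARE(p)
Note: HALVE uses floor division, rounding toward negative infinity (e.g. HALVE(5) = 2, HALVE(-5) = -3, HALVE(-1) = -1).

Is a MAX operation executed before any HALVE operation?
No

First MAX: step 7
First HALVE: step 2
Since 7 > 2, HALVE comes first.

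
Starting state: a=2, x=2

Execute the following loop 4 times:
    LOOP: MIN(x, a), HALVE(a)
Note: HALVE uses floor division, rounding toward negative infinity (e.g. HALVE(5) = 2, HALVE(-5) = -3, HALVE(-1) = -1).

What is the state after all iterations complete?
a=0, x=0

Iteration trace:
Start: a=2, x=2
After iteration 1: a=1, x=2
After iteration 2: a=0, x=1
After iteration 3: a=0, x=0
After iteration 4: a=0, x=0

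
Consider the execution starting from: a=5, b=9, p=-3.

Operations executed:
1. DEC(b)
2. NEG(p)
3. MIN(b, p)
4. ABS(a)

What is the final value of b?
b = 3

Tracing execution:
Step 1: DEC(b) → b = 8
Step 2: NEG(p) → b = 8
Step 3: MIN(b, p) → b = 3
Step 4: ABS(a) → b = 3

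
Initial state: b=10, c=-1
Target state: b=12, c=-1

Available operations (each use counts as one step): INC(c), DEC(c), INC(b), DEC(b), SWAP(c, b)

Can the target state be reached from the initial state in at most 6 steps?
Yes

Path (2 steps): INC(b) → INC(b)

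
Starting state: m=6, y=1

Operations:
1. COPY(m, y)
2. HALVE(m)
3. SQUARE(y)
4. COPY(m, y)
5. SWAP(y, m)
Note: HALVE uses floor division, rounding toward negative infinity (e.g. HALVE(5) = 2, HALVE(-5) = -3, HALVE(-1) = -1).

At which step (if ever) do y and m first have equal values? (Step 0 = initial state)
Step 1

y and m first become equal after step 1.

Comparing values at each step:
Initial: y=1, m=6
After step 1: y=1, m=1 ← equal!
After step 2: y=1, m=0
After step 3: y=1, m=0
After step 4: y=1, m=1 ← equal!
After step 5: y=1, m=1 ← equal!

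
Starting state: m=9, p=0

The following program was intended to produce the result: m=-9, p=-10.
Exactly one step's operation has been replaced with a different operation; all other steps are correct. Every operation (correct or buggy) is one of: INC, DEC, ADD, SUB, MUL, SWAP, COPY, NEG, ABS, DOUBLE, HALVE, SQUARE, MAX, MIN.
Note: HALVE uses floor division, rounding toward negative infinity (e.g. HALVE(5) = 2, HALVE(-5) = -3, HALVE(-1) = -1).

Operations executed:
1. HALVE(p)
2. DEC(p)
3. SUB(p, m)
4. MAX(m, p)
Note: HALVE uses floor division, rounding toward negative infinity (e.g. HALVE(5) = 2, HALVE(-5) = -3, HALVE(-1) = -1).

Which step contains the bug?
Step 4

Trace with buggy code:
Initial: m=9, p=0
After step 1: m=9, p=0
After step 2: m=9, p=-1
After step 3: m=9, p=-10
After step 4: m=9, p=-10
Actual final m=9, p=-10 ≠ expected m=-9, p=-10.
Step 4 is the only position where a single-operation replacement can produce the expected result.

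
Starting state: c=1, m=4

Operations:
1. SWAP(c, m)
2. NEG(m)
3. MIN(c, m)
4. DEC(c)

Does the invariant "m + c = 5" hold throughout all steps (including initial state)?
No, violated after step 2

The invariant is violated after step 2.

State at each step:
Initial: c=1, m=4
After step 1: c=4, m=1
After step 2: c=4, m=-1
After step 3: c=-1, m=-1
After step 4: c=-2, m=-1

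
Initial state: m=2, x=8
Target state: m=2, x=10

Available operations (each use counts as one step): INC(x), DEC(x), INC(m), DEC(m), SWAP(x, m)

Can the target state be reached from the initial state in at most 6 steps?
Yes

Path (2 steps): INC(x) → INC(x)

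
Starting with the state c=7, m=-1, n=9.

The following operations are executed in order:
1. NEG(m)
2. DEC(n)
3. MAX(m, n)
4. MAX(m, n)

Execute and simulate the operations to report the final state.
{c: 7, m: 8, n: 8}

Step-by-step execution:
Initial: c=7, m=-1, n=9
After step 1 (NEG(m)): c=7, m=1, n=9
After step 2 (DEC(n)): c=7, m=1, n=8
After step 3 (MAX(m, n)): c=7, m=8, n=8
After step 4 (MAX(m, n)): c=7, m=8, n=8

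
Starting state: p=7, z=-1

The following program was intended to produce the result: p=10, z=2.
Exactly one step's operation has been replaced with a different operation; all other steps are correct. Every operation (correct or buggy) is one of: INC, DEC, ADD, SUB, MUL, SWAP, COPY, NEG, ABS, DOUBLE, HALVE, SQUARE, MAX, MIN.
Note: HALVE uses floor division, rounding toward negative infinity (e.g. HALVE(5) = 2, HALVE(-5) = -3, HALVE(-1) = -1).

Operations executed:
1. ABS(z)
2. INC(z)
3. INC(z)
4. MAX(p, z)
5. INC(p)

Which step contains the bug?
Step 3

Trace with buggy code:
Initial: p=7, z=-1
After step 1: p=7, z=1
After step 2: p=7, z=2
After step 3: p=7, z=3
After step 4: p=7, z=3
After step 5: p=8, z=3
Actual final p=8, z=3 ≠ expected p=10, z=2.
Step 3 is the only position where a single-operation replacement can produce the expected result.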